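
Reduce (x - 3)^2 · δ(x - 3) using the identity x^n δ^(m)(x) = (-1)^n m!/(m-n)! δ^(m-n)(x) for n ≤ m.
0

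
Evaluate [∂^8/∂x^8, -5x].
-40\frac{d^{7}}{dx^{7}}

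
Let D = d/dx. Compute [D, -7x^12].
- 84 x^{11}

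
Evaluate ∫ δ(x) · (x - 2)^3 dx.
-8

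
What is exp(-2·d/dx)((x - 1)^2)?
x^{2} - 6 x + 9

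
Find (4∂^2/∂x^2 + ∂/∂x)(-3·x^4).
12 x^{2} \left(- x - 12\right)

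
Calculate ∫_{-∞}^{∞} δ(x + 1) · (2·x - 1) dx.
-3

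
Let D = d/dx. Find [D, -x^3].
- 3 x^{2}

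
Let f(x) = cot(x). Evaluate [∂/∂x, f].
- \frac{1}{\sin^{2}{\left(x \right)}}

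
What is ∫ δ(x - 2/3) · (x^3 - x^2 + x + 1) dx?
\frac{41}{27}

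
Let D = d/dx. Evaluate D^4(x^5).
120 x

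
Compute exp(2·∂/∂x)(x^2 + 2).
x^{2} + 4 x + 6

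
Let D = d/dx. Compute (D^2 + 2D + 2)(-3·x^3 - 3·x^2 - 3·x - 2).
- 6 x^{3} - 24 x^{2} - 36 x - 16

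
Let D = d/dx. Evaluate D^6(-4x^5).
0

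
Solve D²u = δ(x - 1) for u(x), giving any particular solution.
\frac{|x - 1|}{2}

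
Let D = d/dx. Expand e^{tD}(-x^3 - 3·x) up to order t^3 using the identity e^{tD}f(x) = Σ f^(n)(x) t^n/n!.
- t^{3} - 3 t^{2} x - 3 t \left(x^{2} + 1\right) - x^{3} - 3 x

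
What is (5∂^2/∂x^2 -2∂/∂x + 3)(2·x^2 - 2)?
6 x^{2} - 8 x + 14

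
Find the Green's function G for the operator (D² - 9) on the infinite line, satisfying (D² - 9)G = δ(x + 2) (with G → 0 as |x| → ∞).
-\frac{e^{-3|x + 2|}}{6}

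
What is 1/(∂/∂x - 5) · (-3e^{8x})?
- e^{8 x}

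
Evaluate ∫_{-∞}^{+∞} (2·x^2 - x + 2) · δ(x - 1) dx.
3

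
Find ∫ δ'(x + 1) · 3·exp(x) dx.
- \frac{3}{e}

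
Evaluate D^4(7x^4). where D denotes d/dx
168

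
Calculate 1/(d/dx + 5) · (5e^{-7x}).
- \frac{5 e^{- 7 x}}{2}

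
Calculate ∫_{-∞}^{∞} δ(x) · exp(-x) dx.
1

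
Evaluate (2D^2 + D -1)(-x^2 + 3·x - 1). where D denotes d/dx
x \left(x - 5\right)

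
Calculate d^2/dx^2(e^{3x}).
9 e^{3 x}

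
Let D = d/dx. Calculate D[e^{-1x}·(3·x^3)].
3 x^{2} \left(3 - x\right) e^{- x}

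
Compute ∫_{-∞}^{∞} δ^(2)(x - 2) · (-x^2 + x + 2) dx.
-2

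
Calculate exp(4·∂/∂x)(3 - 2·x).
- 2 x - 5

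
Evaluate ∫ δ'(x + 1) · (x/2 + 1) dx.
- \frac{1}{2}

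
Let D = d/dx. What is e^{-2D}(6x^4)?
6 x^{4} - 48 x^{3} + 144 x^{2} - 192 x + 96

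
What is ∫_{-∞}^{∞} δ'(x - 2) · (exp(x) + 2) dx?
- e^{2}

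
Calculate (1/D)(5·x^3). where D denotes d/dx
\frac{5 x^{4}}{4}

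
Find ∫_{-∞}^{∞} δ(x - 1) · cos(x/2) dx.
\cos{\left(\frac{1}{2} \right)}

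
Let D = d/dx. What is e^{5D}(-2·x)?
- 2 x - 10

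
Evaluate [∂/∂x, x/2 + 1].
\frac{1}{2}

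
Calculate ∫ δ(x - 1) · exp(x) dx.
e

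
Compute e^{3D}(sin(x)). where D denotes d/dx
\sin{\left(x + 3 \right)}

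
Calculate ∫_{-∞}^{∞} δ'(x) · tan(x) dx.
-1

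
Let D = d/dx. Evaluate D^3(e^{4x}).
64 e^{4 x}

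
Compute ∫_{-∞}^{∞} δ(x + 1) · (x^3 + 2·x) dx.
-3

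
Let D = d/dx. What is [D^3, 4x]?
12D^{2}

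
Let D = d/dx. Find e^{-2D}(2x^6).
2 x^{6} - 24 x^{5} + 120 x^{4} - 320 x^{3} + 480 x^{2} - 384 x + 128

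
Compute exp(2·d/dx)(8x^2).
8 x^{2} + 32 x + 32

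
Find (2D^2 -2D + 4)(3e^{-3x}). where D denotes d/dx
84 e^{- 3 x}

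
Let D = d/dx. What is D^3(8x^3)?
48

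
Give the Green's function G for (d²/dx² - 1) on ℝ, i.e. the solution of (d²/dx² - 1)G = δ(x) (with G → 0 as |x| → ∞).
-\frac{e^{-|x|}}{2}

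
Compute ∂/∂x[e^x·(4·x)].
4 \left(x + 1\right) e^{x}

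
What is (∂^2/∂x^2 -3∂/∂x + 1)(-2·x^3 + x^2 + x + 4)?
- 2 x^{3} + 19 x^{2} - 17 x + 3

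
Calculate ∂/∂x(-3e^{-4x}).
12 e^{- 4 x}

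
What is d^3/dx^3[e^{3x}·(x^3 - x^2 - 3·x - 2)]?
\left(27 x^{3} + 54 x^{2} - 81 x - 147\right) e^{3 x}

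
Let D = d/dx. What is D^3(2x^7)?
420 x^{4}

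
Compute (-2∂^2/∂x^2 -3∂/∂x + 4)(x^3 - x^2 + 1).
4 x^{3} - 13 x^{2} - 6 x + 8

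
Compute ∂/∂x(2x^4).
8 x^{3}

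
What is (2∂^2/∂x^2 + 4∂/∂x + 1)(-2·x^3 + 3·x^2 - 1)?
- 2 x^{3} - 21 x^{2} + 11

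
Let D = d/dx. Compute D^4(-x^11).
- 7920 x^{7}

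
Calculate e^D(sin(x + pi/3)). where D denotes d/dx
\sin{\left(x + 1 + \frac{\pi}{3} \right)}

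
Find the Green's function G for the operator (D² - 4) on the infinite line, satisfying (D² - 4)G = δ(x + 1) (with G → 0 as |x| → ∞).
-\frac{e^{-2|x + 1|}}{4}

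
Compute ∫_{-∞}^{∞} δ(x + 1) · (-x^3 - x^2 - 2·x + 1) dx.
3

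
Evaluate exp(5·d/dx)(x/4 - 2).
\frac{x}{4} - \frac{3}{4}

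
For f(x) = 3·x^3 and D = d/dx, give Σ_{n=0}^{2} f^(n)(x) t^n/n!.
3 x \left(3 t^{2} + 3 t x + x^{2}\right)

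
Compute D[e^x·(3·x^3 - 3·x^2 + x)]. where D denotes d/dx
\left(3 x^{3} + 6 x^{2} - 5 x + 1\right) e^{x}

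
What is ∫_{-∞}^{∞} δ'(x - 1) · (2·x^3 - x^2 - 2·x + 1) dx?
-2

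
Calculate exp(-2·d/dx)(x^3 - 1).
x^{3} - 6 x^{2} + 12 x - 9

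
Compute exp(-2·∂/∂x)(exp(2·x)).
e^{2 x - 4}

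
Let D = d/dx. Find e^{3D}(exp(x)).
e^{x + 3}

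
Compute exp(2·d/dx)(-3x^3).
- 3 x^{3} - 18 x^{2} - 36 x - 24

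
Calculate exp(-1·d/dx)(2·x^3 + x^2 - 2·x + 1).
2 x^{3} - 5 x^{2} + 2 x + 2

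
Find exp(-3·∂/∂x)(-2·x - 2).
4 - 2 x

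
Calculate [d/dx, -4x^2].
- 8 x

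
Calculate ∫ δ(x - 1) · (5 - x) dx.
4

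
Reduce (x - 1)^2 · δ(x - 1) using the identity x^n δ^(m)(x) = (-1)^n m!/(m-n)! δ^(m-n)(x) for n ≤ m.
0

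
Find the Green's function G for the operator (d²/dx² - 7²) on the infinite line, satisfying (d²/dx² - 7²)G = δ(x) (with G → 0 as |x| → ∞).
-\frac{e^{-7|x|}}{14}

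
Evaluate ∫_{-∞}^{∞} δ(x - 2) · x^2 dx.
4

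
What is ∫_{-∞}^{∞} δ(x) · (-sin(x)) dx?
0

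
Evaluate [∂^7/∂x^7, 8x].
56\frac{d^{6}}{dx^{6}}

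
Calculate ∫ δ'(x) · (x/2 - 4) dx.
- \frac{1}{2}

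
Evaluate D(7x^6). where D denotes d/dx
42 x^{5}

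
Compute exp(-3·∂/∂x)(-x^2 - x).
- x^{2} + 5 x - 6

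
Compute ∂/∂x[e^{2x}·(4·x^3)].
x^{2} \left(8 x + 12\right) e^{2 x}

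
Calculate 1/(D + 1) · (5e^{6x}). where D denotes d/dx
\frac{5 e^{6 x}}{7}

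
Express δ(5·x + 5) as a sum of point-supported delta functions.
\frac{\delta(x + 1)}{5}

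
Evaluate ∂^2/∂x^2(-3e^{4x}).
- 48 e^{4 x}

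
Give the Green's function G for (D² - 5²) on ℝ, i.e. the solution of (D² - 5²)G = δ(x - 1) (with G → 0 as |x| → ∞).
-\frac{e^{-5|x - 1|}}{10}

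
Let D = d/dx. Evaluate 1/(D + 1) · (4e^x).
2 e^{x}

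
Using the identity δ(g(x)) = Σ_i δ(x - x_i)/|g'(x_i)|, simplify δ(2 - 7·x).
\frac{\delta(x - 2/7)}{7}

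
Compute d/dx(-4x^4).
- 16 x^{3}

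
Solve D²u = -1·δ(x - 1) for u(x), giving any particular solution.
-\frac{|x - 1|}{2}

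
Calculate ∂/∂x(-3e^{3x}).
- 9 e^{3 x}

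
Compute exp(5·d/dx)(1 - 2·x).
- 2 x - 9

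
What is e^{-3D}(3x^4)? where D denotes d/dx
3 x^{4} - 36 x^{3} + 162 x^{2} - 324 x + 243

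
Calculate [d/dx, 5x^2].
10 x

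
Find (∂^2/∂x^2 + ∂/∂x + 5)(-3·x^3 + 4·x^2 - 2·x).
- 15 x^{3} + 11 x^{2} - 20 x + 6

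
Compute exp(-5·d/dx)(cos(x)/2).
\frac{\cos{\left(x - 5 \right)}}{2}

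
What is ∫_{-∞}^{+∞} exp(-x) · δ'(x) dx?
1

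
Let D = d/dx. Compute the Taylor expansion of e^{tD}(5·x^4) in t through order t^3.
5 x \left(4 t^{3} + 6 t^{2} x + 4 t x^{2} + x^{3}\right)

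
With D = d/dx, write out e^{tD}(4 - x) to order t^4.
- t - x + 4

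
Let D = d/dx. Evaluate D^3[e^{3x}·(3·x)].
81 \left(x + 1\right) e^{3 x}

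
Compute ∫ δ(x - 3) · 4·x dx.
12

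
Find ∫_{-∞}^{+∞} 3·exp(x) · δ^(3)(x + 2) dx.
- \frac{3}{e^{2}}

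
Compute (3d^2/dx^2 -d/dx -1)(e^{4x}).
43 e^{4 x}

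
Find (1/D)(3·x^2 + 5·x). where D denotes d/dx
x^{3} + \frac{5 x^{2}}{2}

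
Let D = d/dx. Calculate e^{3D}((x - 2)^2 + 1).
x^{2} + 2 x + 2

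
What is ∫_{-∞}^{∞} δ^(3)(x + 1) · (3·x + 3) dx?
0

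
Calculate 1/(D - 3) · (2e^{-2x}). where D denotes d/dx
- \frac{2 e^{- 2 x}}{5}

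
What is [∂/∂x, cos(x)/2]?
- \frac{\sin{\left(x \right)}}{2}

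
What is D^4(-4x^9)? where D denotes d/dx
- 12096 x^{5}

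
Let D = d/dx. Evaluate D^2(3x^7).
126 x^{5}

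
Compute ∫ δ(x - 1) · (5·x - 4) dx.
1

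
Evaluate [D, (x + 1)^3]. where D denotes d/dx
3 \left(x + 1\right)^{2}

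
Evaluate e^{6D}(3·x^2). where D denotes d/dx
3 x^{2} + 36 x + 108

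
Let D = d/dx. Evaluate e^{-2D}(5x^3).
5 x^{3} - 30 x^{2} + 60 x - 40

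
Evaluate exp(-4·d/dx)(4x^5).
4 x^{5} - 80 x^{4} + 640 x^{3} - 2560 x^{2} + 5120 x - 4096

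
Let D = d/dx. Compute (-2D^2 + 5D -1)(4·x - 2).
22 - 4 x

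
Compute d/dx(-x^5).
- 5 x^{4}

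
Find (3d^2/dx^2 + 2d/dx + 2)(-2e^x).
- 14 e^{x}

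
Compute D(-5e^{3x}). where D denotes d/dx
- 15 e^{3 x}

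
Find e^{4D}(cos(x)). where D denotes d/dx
\cos{\left(x + 4 \right)}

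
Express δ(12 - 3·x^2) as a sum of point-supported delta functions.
\frac{\delta(x - 2) + \delta(x + 2)}{12}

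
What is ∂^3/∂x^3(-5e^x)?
- 5 e^{x}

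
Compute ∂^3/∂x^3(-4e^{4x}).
- 256 e^{4 x}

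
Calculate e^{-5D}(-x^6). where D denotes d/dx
- x^{6} + 30 x^{5} - 375 x^{4} + 2500 x^{3} - 9375 x^{2} + 18750 x - 15625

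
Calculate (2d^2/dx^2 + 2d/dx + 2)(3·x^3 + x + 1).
6 x^{3} + 18 x^{2} + 38 x + 4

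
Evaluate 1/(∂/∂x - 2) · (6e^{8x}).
e^{8 x}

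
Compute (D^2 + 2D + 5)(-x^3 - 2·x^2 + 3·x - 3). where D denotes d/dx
- 5 x^{3} - 16 x^{2} + x - 13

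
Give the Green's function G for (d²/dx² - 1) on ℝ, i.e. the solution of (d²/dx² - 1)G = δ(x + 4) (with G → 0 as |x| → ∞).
-\frac{e^{-|x + 4|}}{2}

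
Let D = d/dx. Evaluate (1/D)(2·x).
x^{2}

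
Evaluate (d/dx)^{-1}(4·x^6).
\frac{4 x^{7}}{7}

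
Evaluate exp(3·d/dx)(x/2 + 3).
\frac{x}{2} + \frac{9}{2}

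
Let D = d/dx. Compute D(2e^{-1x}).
- 2 e^{- x}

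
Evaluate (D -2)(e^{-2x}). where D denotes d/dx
- 4 e^{- 2 x}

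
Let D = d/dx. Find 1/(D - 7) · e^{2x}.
- \frac{e^{2 x}}{5}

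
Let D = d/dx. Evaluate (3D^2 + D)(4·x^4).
16 x^{2} \left(x + 9\right)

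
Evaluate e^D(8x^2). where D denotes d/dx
8 x^{2} + 16 x + 8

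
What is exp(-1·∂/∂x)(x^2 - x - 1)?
x^{2} - 3 x + 1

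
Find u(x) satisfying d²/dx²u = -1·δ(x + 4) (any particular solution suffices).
-\frac{|x + 4|}{2}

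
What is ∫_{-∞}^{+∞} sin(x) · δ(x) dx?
0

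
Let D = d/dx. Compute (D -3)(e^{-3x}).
- 6 e^{- 3 x}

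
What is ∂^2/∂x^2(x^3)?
6 x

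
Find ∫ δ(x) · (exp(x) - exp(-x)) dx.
0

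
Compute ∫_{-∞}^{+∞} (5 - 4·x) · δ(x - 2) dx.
-3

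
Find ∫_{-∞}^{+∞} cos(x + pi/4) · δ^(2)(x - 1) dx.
- \cos{\left(\frac{\pi}{4} + 1 \right)}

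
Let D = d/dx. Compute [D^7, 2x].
14D^{6}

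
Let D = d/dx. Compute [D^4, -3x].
-12D^{3}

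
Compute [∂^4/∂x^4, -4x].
-16\frac{d^{3}}{dx^{3}}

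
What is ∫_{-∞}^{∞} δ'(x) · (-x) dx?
1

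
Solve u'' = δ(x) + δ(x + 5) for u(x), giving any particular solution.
\frac{|x|}{2} + \frac{|x + 5|}{2}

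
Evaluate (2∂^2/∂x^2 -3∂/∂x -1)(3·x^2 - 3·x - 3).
- 3 x^{2} - 15 x + 24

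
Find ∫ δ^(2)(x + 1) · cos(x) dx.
- \cos{\left(1 \right)}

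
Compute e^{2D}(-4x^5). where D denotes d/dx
- 4 x^{5} - 40 x^{4} - 160 x^{3} - 320 x^{2} - 320 x - 128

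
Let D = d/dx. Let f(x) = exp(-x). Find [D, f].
- e^{- x}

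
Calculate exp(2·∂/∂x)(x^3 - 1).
x^{3} + 6 x^{2} + 12 x + 7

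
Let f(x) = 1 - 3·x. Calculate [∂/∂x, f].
-3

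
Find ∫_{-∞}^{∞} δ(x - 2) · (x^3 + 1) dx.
9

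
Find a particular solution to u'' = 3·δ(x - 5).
\frac{3|x - 5|}{2}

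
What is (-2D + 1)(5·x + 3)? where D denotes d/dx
5 x - 7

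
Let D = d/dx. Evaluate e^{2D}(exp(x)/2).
\frac{e^{x + 2}}{2}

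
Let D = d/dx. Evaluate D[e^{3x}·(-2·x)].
\left(- 6 x - 2\right) e^{3 x}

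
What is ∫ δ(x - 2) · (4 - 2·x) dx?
0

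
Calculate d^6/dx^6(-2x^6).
-1440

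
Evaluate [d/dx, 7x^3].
21 x^{2}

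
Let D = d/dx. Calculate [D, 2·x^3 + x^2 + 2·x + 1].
6 x^{2} + 2 x + 2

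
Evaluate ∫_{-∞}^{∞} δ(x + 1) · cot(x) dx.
- \cot{\left(1 \right)}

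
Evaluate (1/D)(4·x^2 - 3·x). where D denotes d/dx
\frac{4 x^{3}}{3} - \frac{3 x^{2}}{2}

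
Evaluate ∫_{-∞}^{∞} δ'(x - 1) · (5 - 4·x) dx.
4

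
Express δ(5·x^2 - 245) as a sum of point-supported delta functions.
\frac{\delta(x - 7) + \delta(x + 7)}{70}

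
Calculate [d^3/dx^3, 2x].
6\frac{d^{2}}{dx^{2}}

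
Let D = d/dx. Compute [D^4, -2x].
-8D^{3}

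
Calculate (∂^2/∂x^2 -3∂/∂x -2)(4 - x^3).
2 x^{3} + 9 x^{2} - 6 x - 8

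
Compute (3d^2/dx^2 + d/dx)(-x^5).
5 x^{3} \left(- x - 12\right)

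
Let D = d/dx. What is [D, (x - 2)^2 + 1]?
2 x - 4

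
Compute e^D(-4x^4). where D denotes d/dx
- 4 x^{4} - 16 x^{3} - 24 x^{2} - 16 x - 4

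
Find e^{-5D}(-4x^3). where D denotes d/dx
- 4 x^{3} + 60 x^{2} - 300 x + 500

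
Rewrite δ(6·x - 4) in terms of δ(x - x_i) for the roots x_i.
\frac{\delta(x - 2/3)}{6}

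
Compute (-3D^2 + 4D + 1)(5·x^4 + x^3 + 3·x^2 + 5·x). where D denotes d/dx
5 x^{4} + 81 x^{3} - 165 x^{2} + 11 x + 2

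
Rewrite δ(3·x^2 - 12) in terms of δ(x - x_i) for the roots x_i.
\frac{\delta(x - 2) + \delta(x + 2)}{12}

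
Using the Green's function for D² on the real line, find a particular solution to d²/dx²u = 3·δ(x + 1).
\frac{3|x + 1|}{2}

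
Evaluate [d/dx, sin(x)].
\cos{\left(x \right)}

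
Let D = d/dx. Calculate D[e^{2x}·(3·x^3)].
x^{2} \left(6 x + 9\right) e^{2 x}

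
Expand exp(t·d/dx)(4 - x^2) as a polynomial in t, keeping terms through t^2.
- t^{2} - 2 t x - x^{2} + 4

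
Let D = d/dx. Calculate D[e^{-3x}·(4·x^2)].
4 x \left(2 - 3 x\right) e^{- 3 x}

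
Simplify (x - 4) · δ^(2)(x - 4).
-2\delta'(x - 4)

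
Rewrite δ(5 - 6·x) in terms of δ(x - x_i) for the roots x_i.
\frac{\delta(x - 5/6)}{6}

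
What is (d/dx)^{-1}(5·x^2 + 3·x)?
\frac{5 x^{3}}{3} + \frac{3 x^{2}}{2}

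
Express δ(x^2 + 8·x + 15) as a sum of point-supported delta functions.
\frac{\delta(x + 5) + \delta(x + 3)}{2}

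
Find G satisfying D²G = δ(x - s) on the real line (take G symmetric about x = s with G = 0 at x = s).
\frac{|x - s|}{2}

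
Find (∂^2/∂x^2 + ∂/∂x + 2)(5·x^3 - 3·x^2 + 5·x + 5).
10 x^{3} + 9 x^{2} + 34 x + 9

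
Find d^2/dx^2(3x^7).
126 x^{5}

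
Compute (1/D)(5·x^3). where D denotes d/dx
\frac{5 x^{4}}{4}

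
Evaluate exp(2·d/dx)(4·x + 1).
4 x + 9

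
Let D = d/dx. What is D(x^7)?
7 x^{6}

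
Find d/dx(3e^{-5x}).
- 15 e^{- 5 x}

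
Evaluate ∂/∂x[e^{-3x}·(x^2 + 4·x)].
\left(- 3 x^{2} - 10 x + 4\right) e^{- 3 x}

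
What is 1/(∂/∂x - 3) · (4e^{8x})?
\frac{4 e^{8 x}}{5}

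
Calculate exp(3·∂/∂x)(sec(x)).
\sec{\left(x + 3 \right)}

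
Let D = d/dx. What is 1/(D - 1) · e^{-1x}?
- \frac{e^{- x}}{2}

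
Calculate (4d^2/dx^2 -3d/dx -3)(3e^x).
- 6 e^{x}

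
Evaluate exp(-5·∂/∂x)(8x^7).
8 x^{7} - 280 x^{6} + 4200 x^{5} - 35000 x^{4} + 175000 x^{3} - 525000 x^{2} + 875000 x - 625000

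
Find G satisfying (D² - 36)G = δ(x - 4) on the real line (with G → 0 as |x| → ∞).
-\frac{e^{-6|x - 4|}}{12}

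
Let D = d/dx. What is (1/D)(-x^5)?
- \frac{x^{6}}{6}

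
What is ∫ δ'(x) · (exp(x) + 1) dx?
-1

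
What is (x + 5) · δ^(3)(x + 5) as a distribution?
-3\delta^{(2)}(x + 5)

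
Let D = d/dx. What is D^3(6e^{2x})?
48 e^{2 x}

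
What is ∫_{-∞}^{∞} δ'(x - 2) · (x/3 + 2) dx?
- \frac{1}{3}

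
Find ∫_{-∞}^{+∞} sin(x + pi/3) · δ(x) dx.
\frac{\sqrt{3}}{2}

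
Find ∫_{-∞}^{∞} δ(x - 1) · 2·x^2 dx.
2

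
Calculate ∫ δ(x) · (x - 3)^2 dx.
9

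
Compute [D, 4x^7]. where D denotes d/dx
28 x^{6}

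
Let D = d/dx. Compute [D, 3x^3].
9 x^{2}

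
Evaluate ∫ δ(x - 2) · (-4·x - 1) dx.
-9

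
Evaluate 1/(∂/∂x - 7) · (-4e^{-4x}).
\frac{4 e^{- 4 x}}{11}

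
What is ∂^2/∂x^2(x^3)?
6 x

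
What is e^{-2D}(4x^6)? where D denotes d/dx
4 x^{6} - 48 x^{5} + 240 x^{4} - 640 x^{3} + 960 x^{2} - 768 x + 256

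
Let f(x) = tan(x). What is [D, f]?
\frac{1}{\cos^{2}{\left(x \right)}}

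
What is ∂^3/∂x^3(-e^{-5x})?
125 e^{- 5 x}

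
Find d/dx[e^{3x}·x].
\left(3 x + 1\right) e^{3 x}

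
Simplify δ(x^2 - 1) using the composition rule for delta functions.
\frac{\delta(x + 1) + \delta(x - 1)}{2}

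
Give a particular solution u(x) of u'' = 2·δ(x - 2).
|x - 2|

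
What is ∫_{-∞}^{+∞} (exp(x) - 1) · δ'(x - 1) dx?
- e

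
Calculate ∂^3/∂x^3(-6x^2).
0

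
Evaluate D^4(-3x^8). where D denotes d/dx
- 5040 x^{4}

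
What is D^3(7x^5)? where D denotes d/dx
420 x^{2}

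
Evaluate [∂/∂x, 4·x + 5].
4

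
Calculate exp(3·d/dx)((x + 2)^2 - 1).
x^{2} + 10 x + 24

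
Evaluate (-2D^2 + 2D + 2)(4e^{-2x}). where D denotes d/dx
- 40 e^{- 2 x}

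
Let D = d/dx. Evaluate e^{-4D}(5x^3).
5 x^{3} - 60 x^{2} + 240 x - 320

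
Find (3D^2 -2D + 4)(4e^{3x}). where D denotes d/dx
100 e^{3 x}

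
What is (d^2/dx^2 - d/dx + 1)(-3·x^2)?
- 3 x^{2} + 6 x - 6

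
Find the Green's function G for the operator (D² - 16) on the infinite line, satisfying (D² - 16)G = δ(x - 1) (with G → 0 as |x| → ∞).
-\frac{e^{-4|x - 1|}}{8}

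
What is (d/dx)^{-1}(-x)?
- \frac{x^{2}}{2}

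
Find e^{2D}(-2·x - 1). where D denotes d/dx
- 2 x - 5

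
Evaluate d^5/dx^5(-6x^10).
- 181440 x^{5}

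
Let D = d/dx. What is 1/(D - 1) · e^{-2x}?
- \frac{e^{- 2 x}}{3}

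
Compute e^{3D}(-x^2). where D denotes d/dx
- x^{2} - 6 x - 9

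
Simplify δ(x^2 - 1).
\frac{\delta(x + 1) + \delta(x - 1)}{2}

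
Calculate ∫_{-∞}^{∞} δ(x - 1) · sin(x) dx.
\sin{\left(1 \right)}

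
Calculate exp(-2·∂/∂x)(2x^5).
2 x^{5} - 20 x^{4} + 80 x^{3} - 160 x^{2} + 160 x - 64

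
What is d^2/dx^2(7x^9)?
504 x^{7}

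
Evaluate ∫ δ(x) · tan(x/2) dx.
0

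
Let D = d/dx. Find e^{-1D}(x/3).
\frac{x}{3} - \frac{1}{3}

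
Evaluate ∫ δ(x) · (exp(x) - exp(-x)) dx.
0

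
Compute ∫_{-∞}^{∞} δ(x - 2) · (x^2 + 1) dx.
5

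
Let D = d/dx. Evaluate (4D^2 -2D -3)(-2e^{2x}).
- 18 e^{2 x}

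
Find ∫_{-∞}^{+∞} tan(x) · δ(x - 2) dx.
\tan{\left(2 \right)}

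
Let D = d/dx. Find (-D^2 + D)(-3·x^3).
9 x \left(2 - x\right)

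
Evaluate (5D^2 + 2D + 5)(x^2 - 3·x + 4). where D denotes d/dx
5 x^{2} - 11 x + 24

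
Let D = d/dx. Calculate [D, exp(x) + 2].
e^{x}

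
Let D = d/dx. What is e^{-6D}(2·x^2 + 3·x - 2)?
2 x^{2} - 21 x + 52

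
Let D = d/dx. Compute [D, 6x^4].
24 x^{3}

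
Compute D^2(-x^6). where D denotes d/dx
- 30 x^{4}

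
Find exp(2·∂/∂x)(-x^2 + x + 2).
x \left(- x - 3\right)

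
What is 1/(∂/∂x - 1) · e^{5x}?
\frac{e^{5 x}}{4}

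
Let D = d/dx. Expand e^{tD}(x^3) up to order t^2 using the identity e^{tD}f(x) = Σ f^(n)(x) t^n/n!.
x \left(3 t^{2} + 3 t x + x^{2}\right)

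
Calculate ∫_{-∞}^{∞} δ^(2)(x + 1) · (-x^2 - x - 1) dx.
-2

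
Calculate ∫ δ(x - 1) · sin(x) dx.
\sin{\left(1 \right)}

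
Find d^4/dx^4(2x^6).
720 x^{2}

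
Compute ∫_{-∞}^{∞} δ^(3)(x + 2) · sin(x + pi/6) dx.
\sin{\left(\frac{\pi}{3} + 2 \right)}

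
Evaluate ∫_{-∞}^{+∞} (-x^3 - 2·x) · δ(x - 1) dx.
-3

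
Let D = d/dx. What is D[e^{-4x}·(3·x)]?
3 \left(1 - 4 x\right) e^{- 4 x}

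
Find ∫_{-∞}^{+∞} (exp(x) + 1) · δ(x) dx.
2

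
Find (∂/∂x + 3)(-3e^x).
- 12 e^{x}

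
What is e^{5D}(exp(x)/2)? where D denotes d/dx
\frac{e^{x + 5}}{2}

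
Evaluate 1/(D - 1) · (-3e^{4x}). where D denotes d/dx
- e^{4 x}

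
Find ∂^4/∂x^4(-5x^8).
- 8400 x^{4}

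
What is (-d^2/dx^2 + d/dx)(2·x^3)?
6 x \left(x - 2\right)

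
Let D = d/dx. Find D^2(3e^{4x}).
48 e^{4 x}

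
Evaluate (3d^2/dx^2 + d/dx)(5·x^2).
10 x + 30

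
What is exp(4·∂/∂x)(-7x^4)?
- 7 x^{4} - 112 x^{3} - 672 x^{2} - 1792 x - 1792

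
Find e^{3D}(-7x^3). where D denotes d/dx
- 7 x^{3} - 63 x^{2} - 189 x - 189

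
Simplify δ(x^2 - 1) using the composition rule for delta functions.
\frac{\delta(x + 1) + \delta(x - 1)}{2}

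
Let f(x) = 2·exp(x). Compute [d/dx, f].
2 e^{x}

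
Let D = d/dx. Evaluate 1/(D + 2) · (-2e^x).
- \frac{2 e^{x}}{3}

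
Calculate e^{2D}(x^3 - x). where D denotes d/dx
x^{3} + 6 x^{2} + 11 x + 6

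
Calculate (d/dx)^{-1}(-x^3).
- \frac{x^{4}}{4}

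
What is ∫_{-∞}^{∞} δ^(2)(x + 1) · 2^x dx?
\frac{\log{\left(2 \right)}^{2}}{2}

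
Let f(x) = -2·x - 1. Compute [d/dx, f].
-2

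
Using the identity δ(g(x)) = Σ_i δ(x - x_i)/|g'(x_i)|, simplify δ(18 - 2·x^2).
\frac{\delta(x - 3) + \delta(x + 3)}{12}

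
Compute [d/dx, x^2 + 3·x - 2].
2 x + 3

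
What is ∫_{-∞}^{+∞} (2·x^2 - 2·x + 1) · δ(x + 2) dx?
13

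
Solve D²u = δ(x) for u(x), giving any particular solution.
\frac{|x|}{2}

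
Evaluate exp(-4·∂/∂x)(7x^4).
7 x^{4} - 112 x^{3} + 672 x^{2} - 1792 x + 1792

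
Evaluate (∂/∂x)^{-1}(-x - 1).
- \frac{x^{2}}{2} - x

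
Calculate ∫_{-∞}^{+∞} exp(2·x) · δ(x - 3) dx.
e^{6}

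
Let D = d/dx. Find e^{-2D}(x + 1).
x - 1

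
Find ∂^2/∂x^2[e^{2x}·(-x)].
4 \left(- x - 1\right) e^{2 x}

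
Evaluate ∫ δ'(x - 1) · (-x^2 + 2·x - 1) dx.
0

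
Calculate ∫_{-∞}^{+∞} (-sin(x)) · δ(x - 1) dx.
- \sin{\left(1 \right)}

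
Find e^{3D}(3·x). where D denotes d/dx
3 x + 9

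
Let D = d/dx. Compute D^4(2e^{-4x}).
512 e^{- 4 x}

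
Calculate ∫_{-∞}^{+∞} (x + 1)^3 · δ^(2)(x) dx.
6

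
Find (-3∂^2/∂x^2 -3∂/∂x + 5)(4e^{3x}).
- 124 e^{3 x}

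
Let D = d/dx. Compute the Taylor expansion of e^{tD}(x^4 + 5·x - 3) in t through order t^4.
t^{4} + 4 t^{3} x + 6 t^{2} x^{2} + t \left(4 x^{3} + 5\right) + x^{4} + 5 x - 3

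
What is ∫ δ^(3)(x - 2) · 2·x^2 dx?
0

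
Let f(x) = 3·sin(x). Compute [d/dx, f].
3 \cos{\left(x \right)}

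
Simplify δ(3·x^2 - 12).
\frac{\delta(x - 2) + \delta(x + 2)}{12}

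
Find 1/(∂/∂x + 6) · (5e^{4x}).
\frac{e^{4 x}}{2}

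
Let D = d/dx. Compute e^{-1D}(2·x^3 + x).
2 x^{3} - 6 x^{2} + 7 x - 3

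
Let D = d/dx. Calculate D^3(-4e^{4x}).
- 256 e^{4 x}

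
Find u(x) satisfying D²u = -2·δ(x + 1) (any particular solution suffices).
-|x + 1|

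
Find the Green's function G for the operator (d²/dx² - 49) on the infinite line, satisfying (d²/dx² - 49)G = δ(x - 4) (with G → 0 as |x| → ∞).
-\frac{e^{-7|x - 4|}}{14}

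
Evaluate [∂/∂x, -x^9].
- 9 x^{8}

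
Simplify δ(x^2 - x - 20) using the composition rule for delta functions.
\frac{\delta(x + 4) + \delta(x - 5)}{9}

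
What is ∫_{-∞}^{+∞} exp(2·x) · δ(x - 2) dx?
e^{4}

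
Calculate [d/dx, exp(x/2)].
\frac{e^{\frac{x}{2}}}{2}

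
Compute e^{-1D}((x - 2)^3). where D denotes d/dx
x^{3} - 9 x^{2} + 27 x - 27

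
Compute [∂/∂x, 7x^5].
35 x^{4}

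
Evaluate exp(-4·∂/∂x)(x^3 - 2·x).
x^{3} - 12 x^{2} + 46 x - 56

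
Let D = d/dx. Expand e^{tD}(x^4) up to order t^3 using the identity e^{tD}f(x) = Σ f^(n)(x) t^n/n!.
x \left(4 t^{3} + 6 t^{2} x + 4 t x^{2} + x^{3}\right)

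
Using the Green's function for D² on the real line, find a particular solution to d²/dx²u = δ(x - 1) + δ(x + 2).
\frac{|x - 1|}{2} + \frac{|x + 2|}{2}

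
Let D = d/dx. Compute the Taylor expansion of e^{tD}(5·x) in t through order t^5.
5 t + 5 x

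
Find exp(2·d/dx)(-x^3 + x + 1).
- x^{3} - 6 x^{2} - 11 x - 5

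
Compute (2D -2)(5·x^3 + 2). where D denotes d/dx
- 10 x^{3} + 30 x^{2} - 4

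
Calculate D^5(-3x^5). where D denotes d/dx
-360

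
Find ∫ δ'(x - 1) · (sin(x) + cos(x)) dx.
- \cos{\left(1 \right)} + \sin{\left(1 \right)}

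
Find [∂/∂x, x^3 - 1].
3 x^{2}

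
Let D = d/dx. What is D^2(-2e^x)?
- 2 e^{x}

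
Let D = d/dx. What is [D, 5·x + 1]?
5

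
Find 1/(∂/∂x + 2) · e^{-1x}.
e^{- x}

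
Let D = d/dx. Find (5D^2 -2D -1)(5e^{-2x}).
115 e^{- 2 x}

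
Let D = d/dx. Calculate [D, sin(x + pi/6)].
\cos{\left(x + \frac{\pi}{6} \right)}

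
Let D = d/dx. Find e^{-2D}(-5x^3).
- 5 x^{3} + 30 x^{2} - 60 x + 40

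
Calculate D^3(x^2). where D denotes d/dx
0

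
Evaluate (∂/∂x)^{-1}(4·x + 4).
2 x^{2} + 4 x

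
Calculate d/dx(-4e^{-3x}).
12 e^{- 3 x}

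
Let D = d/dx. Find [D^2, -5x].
-10D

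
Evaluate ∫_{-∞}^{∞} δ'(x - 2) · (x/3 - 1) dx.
- \frac{1}{3}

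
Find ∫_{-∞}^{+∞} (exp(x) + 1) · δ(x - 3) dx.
1 + e^{3}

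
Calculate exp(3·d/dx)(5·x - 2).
5 x + 13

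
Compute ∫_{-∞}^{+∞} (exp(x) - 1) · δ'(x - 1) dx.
- e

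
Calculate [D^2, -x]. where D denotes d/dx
-2D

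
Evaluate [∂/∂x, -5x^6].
- 30 x^{5}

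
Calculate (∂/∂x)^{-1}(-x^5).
- \frac{x^{6}}{6}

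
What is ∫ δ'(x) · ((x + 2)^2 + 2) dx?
-4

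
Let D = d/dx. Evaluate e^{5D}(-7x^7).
- 7 x^{7} - 245 x^{6} - 3675 x^{5} - 30625 x^{4} - 153125 x^{3} - 459375 x^{2} - 765625 x - 546875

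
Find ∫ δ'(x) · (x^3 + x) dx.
-1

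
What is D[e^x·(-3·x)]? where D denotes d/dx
3 \left(- x - 1\right) e^{x}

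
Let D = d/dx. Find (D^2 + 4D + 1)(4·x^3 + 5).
4 x^{3} + 48 x^{2} + 24 x + 5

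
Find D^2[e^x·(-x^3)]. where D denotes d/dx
- x \left(x^{2} + 6 x + 6\right) e^{x}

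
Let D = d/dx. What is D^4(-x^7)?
- 840 x^{3}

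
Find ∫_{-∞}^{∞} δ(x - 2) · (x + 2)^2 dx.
16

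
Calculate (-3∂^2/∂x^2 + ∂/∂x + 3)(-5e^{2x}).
35 e^{2 x}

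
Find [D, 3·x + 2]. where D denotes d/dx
3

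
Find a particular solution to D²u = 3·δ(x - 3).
\frac{3|x - 3|}{2}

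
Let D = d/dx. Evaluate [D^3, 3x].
9D^{2}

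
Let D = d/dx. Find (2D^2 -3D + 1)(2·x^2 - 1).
2 x^{2} - 12 x + 7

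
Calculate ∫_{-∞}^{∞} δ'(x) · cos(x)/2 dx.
0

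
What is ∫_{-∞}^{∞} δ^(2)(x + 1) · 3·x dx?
0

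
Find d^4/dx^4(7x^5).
840 x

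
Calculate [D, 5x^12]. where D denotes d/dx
60 x^{11}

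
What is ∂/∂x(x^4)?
4 x^{3}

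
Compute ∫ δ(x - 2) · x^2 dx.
4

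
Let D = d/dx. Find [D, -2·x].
-2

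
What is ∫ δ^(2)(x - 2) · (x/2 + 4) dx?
0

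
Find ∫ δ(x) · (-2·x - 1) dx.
-1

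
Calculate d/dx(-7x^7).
- 49 x^{6}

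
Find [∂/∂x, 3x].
3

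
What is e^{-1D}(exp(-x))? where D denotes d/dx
e^{1 - x}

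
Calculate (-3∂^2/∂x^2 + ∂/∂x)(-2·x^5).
10 x^{3} \left(12 - x\right)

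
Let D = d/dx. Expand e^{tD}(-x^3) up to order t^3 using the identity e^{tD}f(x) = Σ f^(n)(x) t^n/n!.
- t^{3} - 3 t^{2} x - 3 t x^{2} - x^{3}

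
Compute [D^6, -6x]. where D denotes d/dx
-36D^{5}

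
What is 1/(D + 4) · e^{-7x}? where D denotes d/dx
- \frac{e^{- 7 x}}{3}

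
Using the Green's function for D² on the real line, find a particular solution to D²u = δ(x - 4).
\frac{|x - 4|}{2}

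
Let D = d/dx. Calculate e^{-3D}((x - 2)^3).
x^{3} - 15 x^{2} + 75 x - 125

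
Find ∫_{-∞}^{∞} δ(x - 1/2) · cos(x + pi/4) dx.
\cos{\left(\frac{1}{2} + \frac{\pi}{4} \right)}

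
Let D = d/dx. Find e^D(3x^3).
3 x^{3} + 9 x^{2} + 9 x + 3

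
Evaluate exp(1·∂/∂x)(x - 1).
x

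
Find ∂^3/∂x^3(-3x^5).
- 180 x^{2}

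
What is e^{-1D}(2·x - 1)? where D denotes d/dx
2 x - 3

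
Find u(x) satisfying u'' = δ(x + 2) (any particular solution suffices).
\frac{|x + 2|}{2}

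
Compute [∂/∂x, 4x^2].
8 x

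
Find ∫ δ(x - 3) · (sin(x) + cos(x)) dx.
\cos{\left(3 \right)} + \sin{\left(3 \right)}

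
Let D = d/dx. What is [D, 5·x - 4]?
5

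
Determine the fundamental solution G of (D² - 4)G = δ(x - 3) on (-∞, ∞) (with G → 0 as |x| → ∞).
-\frac{e^{-2|x - 3|}}{4}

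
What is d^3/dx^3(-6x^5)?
- 360 x^{2}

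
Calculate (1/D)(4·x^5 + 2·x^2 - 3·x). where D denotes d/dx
\frac{2 x^{6}}{3} + \frac{2 x^{3}}{3} - \frac{3 x^{2}}{2}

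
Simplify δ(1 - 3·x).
\frac{\delta(x - 1/3)}{3}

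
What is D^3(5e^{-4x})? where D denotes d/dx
- 320 e^{- 4 x}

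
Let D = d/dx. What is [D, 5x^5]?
25 x^{4}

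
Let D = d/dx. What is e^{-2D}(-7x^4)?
- 7 x^{4} + 56 x^{3} - 168 x^{2} + 224 x - 112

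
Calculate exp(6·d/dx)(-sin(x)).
- \sin{\left(x + 6 \right)}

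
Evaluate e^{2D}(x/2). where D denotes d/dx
\frac{x}{2} + 1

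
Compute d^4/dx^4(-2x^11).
- 15840 x^{7}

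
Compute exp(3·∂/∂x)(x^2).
x^{2} + 6 x + 9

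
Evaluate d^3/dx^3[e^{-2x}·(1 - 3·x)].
4 \left(6 x - 11\right) e^{- 2 x}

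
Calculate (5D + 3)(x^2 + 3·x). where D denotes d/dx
3 x^{2} + 19 x + 15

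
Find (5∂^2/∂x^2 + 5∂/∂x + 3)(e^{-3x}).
33 e^{- 3 x}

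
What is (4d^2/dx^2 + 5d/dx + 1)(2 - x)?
- x - 3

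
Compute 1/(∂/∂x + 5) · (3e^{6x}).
\frac{3 e^{6 x}}{11}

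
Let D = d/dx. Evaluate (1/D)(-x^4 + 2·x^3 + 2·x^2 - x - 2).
- \frac{x^{5}}{5} + \frac{x^{4}}{2} + \frac{2 x^{3}}{3} - \frac{x^{2}}{2} - 2 x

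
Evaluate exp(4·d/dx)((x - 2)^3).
x^{3} + 6 x^{2} + 12 x + 8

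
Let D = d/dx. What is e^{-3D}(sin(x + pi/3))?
\sin{\left(x - 3 + \frac{\pi}{3} \right)}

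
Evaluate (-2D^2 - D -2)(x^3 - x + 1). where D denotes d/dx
- 2 x^{3} - 3 x^{2} - 10 x - 1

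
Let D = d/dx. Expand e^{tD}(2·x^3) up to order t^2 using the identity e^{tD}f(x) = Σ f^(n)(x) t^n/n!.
2 x \left(3 t^{2} + 3 t x + x^{2}\right)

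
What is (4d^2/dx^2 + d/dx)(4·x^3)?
12 x \left(x + 8\right)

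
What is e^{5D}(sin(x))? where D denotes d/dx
\sin{\left(x + 5 \right)}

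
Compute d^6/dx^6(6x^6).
4320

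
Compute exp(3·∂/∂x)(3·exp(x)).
3 e^{x + 3}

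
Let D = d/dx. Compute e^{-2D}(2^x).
2^{x - 2}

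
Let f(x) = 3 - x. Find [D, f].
-1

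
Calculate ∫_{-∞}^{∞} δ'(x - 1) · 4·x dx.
-4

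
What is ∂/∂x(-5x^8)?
- 40 x^{7}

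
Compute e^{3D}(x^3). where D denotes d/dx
x^{3} + 9 x^{2} + 27 x + 27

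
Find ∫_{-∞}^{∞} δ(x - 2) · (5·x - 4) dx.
6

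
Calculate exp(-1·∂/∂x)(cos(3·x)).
\cos{\left(3 x - 3 \right)}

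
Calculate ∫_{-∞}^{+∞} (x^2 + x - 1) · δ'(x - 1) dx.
-3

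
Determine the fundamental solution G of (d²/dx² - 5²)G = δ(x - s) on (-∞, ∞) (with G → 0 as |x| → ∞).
-\frac{e^{-5|x-s|}}{10}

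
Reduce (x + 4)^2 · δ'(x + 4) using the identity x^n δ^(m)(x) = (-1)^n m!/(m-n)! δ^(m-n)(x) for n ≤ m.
0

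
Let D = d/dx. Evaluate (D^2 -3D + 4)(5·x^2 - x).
20 x^{2} - 34 x + 13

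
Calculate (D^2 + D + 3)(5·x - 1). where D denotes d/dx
15 x + 2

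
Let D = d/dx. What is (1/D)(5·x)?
\frac{5 x^{2}}{2}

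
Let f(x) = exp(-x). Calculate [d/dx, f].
- e^{- x}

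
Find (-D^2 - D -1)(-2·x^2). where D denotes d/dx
2 x^{2} + 4 x + 4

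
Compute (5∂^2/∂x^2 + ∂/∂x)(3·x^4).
12 x^{2} \left(x + 15\right)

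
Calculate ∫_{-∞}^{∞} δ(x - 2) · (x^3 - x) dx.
6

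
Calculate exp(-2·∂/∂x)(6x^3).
6 x^{3} - 36 x^{2} + 72 x - 48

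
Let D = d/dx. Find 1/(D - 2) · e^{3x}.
e^{3 x}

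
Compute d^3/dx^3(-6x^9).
- 3024 x^{6}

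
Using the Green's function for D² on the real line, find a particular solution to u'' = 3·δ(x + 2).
\frac{3|x + 2|}{2}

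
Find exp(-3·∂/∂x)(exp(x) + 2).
e^{x - 3} + 2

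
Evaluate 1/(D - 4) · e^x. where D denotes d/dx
- \frac{e^{x}}{3}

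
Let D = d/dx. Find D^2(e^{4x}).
16 e^{4 x}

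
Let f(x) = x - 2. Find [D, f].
1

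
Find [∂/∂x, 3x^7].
21 x^{6}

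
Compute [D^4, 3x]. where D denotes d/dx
12D^{3}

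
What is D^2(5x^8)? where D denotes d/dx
280 x^{6}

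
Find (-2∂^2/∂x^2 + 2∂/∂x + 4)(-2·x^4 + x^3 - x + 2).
- 8 x^{4} - 12 x^{3} + 54 x^{2} - 16 x + 6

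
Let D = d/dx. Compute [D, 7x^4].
28 x^{3}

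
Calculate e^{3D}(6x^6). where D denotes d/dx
6 x^{6} + 108 x^{5} + 810 x^{4} + 3240 x^{3} + 7290 x^{2} + 8748 x + 4374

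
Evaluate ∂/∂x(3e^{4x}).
12 e^{4 x}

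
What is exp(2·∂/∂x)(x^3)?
x^{3} + 6 x^{2} + 12 x + 8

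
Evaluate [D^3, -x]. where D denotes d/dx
-3D^{2}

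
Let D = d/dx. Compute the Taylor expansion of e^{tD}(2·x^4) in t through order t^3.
2 x \left(4 t^{3} + 6 t^{2} x + 4 t x^{2} + x^{3}\right)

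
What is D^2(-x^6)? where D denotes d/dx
- 30 x^{4}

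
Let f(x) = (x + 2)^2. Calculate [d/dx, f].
2 x + 4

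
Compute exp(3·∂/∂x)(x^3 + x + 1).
x^{3} + 9 x^{2} + 28 x + 31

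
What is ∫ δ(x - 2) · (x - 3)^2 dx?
1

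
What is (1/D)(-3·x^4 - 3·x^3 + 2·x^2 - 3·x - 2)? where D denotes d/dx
- \frac{3 x^{5}}{5} - \frac{3 x^{4}}{4} + \frac{2 x^{3}}{3} - \frac{3 x^{2}}{2} - 2 x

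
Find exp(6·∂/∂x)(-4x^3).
- 4 x^{3} - 72 x^{2} - 432 x - 864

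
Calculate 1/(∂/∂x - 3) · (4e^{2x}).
- 4 e^{2 x}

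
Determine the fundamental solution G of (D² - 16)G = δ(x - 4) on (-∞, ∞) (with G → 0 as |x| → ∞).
-\frac{e^{-4|x - 4|}}{8}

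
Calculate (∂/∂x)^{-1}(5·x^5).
\frac{5 x^{6}}{6}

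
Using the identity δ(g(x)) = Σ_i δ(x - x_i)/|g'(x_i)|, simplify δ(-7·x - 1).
\frac{\delta(x + 1/7)}{7}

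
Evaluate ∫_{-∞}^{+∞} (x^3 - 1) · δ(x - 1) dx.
0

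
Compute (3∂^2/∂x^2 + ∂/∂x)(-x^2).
- 2 x - 6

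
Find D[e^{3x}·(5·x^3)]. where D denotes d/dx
15 x^{2} \left(x + 1\right) e^{3 x}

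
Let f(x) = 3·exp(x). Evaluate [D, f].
3 e^{x}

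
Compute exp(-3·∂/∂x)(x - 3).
x - 6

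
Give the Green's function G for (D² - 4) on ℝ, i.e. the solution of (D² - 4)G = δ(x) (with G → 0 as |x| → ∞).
-\frac{e^{-2|x|}}{4}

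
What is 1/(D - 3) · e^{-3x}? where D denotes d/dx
- \frac{e^{- 3 x}}{6}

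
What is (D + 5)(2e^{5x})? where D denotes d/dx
20 e^{5 x}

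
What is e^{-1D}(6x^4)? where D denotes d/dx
6 x^{4} - 24 x^{3} + 36 x^{2} - 24 x + 6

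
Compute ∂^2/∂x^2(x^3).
6 x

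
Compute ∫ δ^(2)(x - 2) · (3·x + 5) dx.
0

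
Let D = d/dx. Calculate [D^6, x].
6D^{5}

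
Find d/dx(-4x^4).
- 16 x^{3}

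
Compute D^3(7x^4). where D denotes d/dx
168 x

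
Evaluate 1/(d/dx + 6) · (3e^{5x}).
\frac{3 e^{5 x}}{11}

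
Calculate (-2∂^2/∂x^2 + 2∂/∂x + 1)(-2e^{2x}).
6 e^{2 x}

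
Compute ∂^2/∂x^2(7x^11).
770 x^{9}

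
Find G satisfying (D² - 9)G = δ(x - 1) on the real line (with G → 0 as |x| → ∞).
-\frac{e^{-3|x - 1|}}{6}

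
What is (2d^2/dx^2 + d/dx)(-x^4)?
4 x^{2} \left(- x - 6\right)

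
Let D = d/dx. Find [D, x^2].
2 x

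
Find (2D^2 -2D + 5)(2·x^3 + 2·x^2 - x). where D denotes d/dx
10 x^{3} - 2 x^{2} + 11 x + 10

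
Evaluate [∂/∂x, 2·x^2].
4 x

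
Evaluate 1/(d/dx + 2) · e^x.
\frac{e^{x}}{3}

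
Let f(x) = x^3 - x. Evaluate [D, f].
3 x^{2} - 1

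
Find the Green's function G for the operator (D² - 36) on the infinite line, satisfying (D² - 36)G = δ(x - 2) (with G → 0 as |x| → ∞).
-\frac{e^{-6|x - 2|}}{12}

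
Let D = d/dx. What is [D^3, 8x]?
24D^{2}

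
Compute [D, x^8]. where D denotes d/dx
8 x^{7}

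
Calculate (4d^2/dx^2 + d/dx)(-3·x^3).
9 x \left(- x - 8\right)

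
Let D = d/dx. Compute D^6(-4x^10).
- 604800 x^{4}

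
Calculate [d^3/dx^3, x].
3\frac{d^{2}}{dx^{2}}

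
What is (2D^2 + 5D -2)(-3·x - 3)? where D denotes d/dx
6 x - 9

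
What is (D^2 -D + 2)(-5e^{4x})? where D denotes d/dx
- 70 e^{4 x}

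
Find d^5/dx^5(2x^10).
60480 x^{5}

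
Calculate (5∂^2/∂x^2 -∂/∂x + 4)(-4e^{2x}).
- 88 e^{2 x}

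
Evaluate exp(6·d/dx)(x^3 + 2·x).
x^{3} + 18 x^{2} + 110 x + 228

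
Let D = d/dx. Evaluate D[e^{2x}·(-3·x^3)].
x^{2} \left(- 6 x - 9\right) e^{2 x}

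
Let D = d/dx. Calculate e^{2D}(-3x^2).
- 3 x^{2} - 12 x - 12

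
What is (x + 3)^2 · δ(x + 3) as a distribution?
0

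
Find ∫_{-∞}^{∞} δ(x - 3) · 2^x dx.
8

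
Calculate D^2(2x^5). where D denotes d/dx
40 x^{3}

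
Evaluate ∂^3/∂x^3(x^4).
24 x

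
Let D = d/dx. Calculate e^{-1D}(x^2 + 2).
x^{2} - 2 x + 3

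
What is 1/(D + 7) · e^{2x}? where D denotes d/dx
\frac{e^{2 x}}{9}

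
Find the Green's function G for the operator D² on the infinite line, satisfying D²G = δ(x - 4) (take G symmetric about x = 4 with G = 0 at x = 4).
\frac{|x - 4|}{2}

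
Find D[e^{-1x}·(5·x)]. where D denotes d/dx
5 \left(1 - x\right) e^{- x}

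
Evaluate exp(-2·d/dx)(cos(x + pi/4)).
\cos{\left(x - 2 + \frac{\pi}{4} \right)}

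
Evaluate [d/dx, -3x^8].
- 24 x^{7}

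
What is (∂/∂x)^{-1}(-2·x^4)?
- \frac{2 x^{5}}{5}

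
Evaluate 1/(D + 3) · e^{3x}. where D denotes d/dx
\frac{e^{3 x}}{6}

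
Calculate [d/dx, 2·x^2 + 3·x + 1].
4 x + 3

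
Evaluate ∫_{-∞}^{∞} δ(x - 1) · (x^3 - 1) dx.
0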